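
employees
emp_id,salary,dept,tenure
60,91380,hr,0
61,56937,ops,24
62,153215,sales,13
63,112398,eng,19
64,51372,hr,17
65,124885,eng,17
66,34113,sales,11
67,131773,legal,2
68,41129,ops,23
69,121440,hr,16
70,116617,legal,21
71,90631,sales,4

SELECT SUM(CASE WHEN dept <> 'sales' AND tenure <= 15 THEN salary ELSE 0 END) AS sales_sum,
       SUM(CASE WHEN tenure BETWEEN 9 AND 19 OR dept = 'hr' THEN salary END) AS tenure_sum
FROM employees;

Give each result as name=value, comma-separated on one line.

[sales_sum: dept <> 'sales' AND tenure <= 15]
emp_id=60: ✓ → 91380
emp_id=61: ✗
emp_id=62: ✗
emp_id=63: ✗
emp_id=64: ✗
emp_id=65: ✗
emp_id=66: ✗
emp_id=67: ✓ → 131773
emp_id=68: ✗
emp_id=69: ✗
emp_id=70: ✗
emp_id=71: ✗
sales_sum = 91380 + 131773 = 223153
—
[tenure_sum: tenure BETWEEN 9 AND 19 OR dept = 'hr']
emp_id=60: ✓ → 91380
emp_id=61: ✗
emp_id=62: ✓ → 153215
emp_id=63: ✓ → 112398
emp_id=64: ✓ → 51372
emp_id=65: ✓ → 124885
emp_id=66: ✓ → 34113
emp_id=67: ✗
emp_id=68: ✗
emp_id=69: ✓ → 121440
emp_id=70: ✗
emp_id=71: ✗
tenure_sum = 91380 + 153215 + 112398 + 51372 + 124885 + 34113 + 121440 = 688803

sales_sum=223153, tenure_sum=688803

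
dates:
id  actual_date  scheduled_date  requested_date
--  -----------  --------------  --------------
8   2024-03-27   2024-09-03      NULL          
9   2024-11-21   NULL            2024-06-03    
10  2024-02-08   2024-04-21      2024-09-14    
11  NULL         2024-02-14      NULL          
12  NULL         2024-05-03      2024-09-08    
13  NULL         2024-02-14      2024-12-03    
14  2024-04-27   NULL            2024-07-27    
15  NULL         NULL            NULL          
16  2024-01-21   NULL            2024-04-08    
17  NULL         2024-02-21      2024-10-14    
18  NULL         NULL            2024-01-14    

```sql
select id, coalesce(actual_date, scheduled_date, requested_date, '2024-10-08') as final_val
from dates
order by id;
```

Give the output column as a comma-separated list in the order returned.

id=8: actual_date=2024-03-27 → 2024-03-27
id=9: actual_date=2024-11-21 → 2024-11-21
id=10: actual_date=2024-02-08 → 2024-02-08
id=11: actual_date=NULL, scheduled_date=2024-02-14 → 2024-02-14
id=12: actual_date=NULL, scheduled_date=2024-05-03 → 2024-05-03
id=13: actual_date=NULL, scheduled_date=2024-02-14 → 2024-02-14
id=14: actual_date=2024-04-27 → 2024-04-27
id=15: actual_date=NULL, scheduled_date=NULL, requested_date=NULL, → literal 2024-10-08 → 2024-10-08
id=16: actual_date=2024-01-21 → 2024-01-21
id=17: actual_date=NULL, scheduled_date=2024-02-21 → 2024-02-21
id=18: actual_date=NULL, scheduled_date=NULL, requested_date=2024-01-14 → 2024-01-14

2024-03-27, 2024-11-21, 2024-02-08, 2024-02-14, 2024-05-03, 2024-02-14, 2024-04-27, 2024-10-08, 2024-01-21, 2024-02-21, 2024-01-14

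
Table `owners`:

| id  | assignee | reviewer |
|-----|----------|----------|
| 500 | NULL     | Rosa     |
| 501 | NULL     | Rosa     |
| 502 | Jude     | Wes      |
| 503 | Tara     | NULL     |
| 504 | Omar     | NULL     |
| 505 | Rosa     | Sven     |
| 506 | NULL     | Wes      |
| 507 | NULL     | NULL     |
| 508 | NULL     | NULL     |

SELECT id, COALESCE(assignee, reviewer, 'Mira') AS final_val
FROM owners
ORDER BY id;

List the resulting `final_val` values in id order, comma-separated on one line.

Rosa, Rosa, Jude, Tara, Omar, Rosa, Wes, Mira, Mira

id=500: assignee=NULL, reviewer=Rosa → Rosa
id=501: assignee=NULL, reviewer=Rosa → Rosa
id=502: assignee=Jude → Jude
id=503: assignee=Tara → Tara
id=504: assignee=Omar → Omar
id=505: assignee=Rosa → Rosa
id=506: assignee=NULL, reviewer=Wes → Wes
id=507: assignee=NULL, reviewer=NULL, → literal Mira → Mira
id=508: assignee=NULL, reviewer=NULL, → literal Mira → Mira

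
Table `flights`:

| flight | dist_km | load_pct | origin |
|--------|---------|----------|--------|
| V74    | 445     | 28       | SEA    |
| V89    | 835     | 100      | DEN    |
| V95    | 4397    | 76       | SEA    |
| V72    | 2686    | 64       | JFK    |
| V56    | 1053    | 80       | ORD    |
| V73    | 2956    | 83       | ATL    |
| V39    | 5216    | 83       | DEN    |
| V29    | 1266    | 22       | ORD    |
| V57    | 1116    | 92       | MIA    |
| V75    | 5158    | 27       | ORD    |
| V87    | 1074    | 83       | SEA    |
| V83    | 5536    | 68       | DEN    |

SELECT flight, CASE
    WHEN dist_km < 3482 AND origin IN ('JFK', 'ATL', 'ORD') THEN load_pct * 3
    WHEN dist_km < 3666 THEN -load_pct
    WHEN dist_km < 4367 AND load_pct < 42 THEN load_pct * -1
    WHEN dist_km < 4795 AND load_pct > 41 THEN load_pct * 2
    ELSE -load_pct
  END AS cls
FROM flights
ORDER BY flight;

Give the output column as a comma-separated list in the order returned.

66, -83, 240, -92, 192, 249, -28, -27, -68, -83, -100, 152

flight=V29: dist_km < 3482 AND origin IN ('JFK', 'ATL', 'ORD') → 66
flight=V39: ELSE → -83
flight=V56: dist_km < 3482 AND origin IN ('JFK', 'ATL', 'ORD') → 240
flight=V57: dist_km < 3666 → -92
flight=V72: dist_km < 3482 AND origin IN ('JFK', 'ATL', 'ORD') → 192
flight=V73: dist_km < 3482 AND origin IN ('JFK', 'ATL', 'ORD') → 249
flight=V74: dist_km < 3666 → -28
flight=V75: ELSE → -27
flight=V83: ELSE → -68
flight=V87: dist_km < 3666 → -83
flight=V89: dist_km < 3666 → -100
flight=V95: dist_km < 4795 AND load_pct > 41 → 152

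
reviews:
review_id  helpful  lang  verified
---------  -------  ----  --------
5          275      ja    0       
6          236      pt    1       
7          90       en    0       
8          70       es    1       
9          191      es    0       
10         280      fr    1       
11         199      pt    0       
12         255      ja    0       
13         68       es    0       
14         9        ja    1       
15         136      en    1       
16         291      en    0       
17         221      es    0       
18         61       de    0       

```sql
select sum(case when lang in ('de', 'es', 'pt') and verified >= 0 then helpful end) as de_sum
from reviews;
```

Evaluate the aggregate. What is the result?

1046

review_id=5: ✗
review_id=6: ✓ → 236
review_id=7: ✗
review_id=8: ✓ → 70
review_id=9: ✓ → 191
review_id=10: ✗
review_id=11: ✓ → 199
review_id=12: ✗
review_id=13: ✓ → 68
review_id=14: ✗
review_id=15: ✗
review_id=16: ✗
review_id=17: ✓ → 221
review_id=18: ✓ → 61
de_sum = 236 + 70 + 191 + 199 + 68 + 221 + 61 = 1046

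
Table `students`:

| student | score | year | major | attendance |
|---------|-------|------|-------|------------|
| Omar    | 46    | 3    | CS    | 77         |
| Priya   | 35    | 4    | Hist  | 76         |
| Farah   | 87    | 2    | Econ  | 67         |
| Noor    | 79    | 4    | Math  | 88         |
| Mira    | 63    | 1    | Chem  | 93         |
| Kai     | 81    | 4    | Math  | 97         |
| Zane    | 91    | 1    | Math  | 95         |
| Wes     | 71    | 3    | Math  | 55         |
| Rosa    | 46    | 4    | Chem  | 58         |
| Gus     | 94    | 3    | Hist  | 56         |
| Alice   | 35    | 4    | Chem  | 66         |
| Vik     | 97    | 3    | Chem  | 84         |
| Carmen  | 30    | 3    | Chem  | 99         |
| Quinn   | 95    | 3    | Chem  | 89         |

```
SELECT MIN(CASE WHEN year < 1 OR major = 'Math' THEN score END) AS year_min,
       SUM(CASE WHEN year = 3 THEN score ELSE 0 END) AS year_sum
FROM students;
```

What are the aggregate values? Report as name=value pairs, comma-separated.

year_min=71, year_sum=433

[year_min: year < 1 OR major = 'Math']
student=Omar: ✗
student=Priya: ✗
student=Farah: ✗
student=Noor: ✓ → 79
student=Mira: ✗
student=Kai: ✓ → 81
student=Zane: ✓ → 91
student=Wes: ✓ → 71
student=Rosa: ✗
student=Gus: ✗
student=Alice: ✗
student=Vik: ✗
student=Carmen: ✗
student=Quinn: ✗
year_min = MIN(79, 81, 91, 71) = 71
—
[year_sum: year = 3]
student=Omar: ✓ → 46
student=Priya: ✗
student=Farah: ✗
student=Noor: ✗
student=Mira: ✗
student=Kai: ✗
student=Zane: ✗
student=Wes: ✓ → 71
student=Rosa: ✗
student=Gus: ✓ → 94
student=Alice: ✗
student=Vik: ✓ → 97
student=Carmen: ✓ → 30
student=Quinn: ✓ → 95
year_sum = 46 + 71 + 94 + 97 + 30 + 95 = 433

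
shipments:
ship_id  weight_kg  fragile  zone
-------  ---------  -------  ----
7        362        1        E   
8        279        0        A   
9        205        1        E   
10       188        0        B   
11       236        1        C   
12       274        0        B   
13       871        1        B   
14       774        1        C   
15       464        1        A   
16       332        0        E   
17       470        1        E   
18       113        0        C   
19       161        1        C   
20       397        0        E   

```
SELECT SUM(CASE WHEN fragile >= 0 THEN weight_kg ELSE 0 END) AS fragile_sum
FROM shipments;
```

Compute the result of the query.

5126

ship_id=7: ✓ → 362
ship_id=8: ✓ → 279
ship_id=9: ✓ → 205
ship_id=10: ✓ → 188
ship_id=11: ✓ → 236
ship_id=12: ✓ → 274
ship_id=13: ✓ → 871
ship_id=14: ✓ → 774
ship_id=15: ✓ → 464
ship_id=16: ✓ → 332
ship_id=17: ✓ → 470
ship_id=18: ✓ → 113
ship_id=19: ✓ → 161
ship_id=20: ✓ → 397
fragile_sum = 362 + 279 + 205 + 188 + 236 + 274 + 871 + 774 + 464 + 332 + 470 + 113 + 161 + 397 = 5126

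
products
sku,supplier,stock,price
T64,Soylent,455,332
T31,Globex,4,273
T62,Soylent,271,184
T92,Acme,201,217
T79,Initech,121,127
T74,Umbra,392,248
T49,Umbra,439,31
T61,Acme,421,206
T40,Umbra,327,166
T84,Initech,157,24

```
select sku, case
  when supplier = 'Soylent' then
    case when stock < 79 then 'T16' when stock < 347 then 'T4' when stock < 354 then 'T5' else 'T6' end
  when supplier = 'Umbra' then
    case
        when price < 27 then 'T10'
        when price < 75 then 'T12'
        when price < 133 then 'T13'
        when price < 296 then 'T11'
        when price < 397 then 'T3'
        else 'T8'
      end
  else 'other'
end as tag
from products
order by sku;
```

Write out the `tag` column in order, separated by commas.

sku=T31: supplier='Globex' → outer ELSE → other
sku=T40: supplier='Umbra' → inner[price < 296] → T11
sku=T49: supplier='Umbra' → inner[price < 75] → T12
sku=T61: supplier='Acme' → outer ELSE → other
sku=T62: supplier='Soylent' → inner[stock < 347] → T4
sku=T64: supplier='Soylent' → inner[ELSE] → T6
sku=T74: supplier='Umbra' → inner[price < 296] → T11
sku=T79: supplier='Initech' → outer ELSE → other
sku=T84: supplier='Initech' → outer ELSE → other
sku=T92: supplier='Acme' → outer ELSE → other

other, T11, T12, other, T4, T6, T11, other, other, other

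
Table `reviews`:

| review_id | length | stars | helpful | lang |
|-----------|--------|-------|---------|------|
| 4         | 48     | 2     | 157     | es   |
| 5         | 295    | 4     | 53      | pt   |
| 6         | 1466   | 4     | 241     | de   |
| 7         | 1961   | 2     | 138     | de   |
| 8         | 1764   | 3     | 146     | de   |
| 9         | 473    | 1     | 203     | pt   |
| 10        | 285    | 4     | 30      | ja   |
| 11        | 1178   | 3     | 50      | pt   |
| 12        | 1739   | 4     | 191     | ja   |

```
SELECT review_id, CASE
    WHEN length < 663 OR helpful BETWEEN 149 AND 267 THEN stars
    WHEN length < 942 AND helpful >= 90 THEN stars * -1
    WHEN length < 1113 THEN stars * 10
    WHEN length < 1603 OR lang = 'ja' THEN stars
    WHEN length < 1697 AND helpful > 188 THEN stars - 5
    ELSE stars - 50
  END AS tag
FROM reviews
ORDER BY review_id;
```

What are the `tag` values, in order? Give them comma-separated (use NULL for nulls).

review_id=4: length < 663 OR helpful BETWEEN 149 AND 267 → 2
review_id=5: length < 663 OR helpful BETWEEN 149 AND 267 → 4
review_id=6: length < 663 OR helpful BETWEEN 149 AND 267 → 4
review_id=7: ELSE → -48
review_id=8: ELSE → -47
review_id=9: length < 663 OR helpful BETWEEN 149 AND 267 → 1
review_id=10: length < 663 OR helpful BETWEEN 149 AND 267 → 4
review_id=11: length < 1603 OR lang = 'ja' → 3
review_id=12: length < 663 OR helpful BETWEEN 149 AND 267 → 4

2, 4, 4, -48, -47, 1, 4, 3, 4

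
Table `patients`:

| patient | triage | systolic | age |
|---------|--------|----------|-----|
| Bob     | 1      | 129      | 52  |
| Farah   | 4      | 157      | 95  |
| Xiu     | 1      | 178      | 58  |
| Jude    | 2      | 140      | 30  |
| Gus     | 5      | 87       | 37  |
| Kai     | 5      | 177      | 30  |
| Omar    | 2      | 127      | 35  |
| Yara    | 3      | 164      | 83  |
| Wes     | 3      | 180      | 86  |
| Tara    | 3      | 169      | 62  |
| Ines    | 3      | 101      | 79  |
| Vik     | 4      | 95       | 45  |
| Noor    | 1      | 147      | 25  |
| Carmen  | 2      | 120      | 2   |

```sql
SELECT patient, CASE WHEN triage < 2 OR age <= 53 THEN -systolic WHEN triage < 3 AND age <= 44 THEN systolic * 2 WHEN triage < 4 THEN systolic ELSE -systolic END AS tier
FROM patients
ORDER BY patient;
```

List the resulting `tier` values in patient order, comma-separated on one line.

patient=Bob: triage < 2 OR age <= 53 → -129
patient=Carmen: triage < 2 OR age <= 53 → -120
patient=Farah: ELSE → -157
patient=Gus: triage < 2 OR age <= 53 → -87
patient=Ines: triage < 4 → 101
patient=Jude: triage < 2 OR age <= 53 → -140
patient=Kai: triage < 2 OR age <= 53 → -177
patient=Noor: triage < 2 OR age <= 53 → -147
patient=Omar: triage < 2 OR age <= 53 → -127
patient=Tara: triage < 4 → 169
patient=Vik: triage < 2 OR age <= 53 → -95
patient=Wes: triage < 4 → 180
patient=Xiu: triage < 2 OR age <= 53 → -178
patient=Yara: triage < 4 → 164

-129, -120, -157, -87, 101, -140, -177, -147, -127, 169, -95, 180, -178, 164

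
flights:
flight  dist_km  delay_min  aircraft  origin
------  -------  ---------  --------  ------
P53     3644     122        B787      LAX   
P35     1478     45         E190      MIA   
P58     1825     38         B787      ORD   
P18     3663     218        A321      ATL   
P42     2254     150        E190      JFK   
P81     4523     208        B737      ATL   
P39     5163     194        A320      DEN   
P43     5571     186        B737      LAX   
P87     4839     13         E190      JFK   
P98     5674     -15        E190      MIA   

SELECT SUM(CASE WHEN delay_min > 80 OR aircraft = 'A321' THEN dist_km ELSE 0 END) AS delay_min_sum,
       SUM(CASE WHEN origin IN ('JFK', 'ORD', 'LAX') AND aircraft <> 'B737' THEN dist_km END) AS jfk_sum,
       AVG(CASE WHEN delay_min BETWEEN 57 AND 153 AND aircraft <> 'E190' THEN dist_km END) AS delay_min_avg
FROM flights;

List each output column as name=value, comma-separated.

[delay_min_sum: delay_min > 80 OR aircraft = 'A321']
flight=P53: ✓ → 3644
flight=P35: ✗
flight=P58: ✗
flight=P18: ✓ → 3663
flight=P42: ✓ → 2254
flight=P81: ✓ → 4523
flight=P39: ✓ → 5163
flight=P43: ✓ → 5571
flight=P87: ✗
flight=P98: ✗
delay_min_sum = 3644 + 3663 + 2254 + 4523 + 5163 + 5571 = 24818
—
[jfk_sum: origin IN ('JFK', 'ORD', 'LAX') AND aircraft <> 'B737']
flight=P53: ✓ → 3644
flight=P35: ✗
flight=P58: ✓ → 1825
flight=P18: ✗
flight=P42: ✓ → 2254
flight=P81: ✗
flight=P39: ✗
flight=P43: ✗
flight=P87: ✓ → 4839
flight=P98: ✗
jfk_sum = 3644 + 1825 + 2254 + 4839 = 12562
—
[delay_min_avg: delay_min BETWEEN 57 AND 153 AND aircraft <> 'E190']
flight=P53: ✓ → 3644
flight=P35: ✗
flight=P58: ✗
flight=P18: ✗
flight=P42: ✗
flight=P81: ✗
flight=P39: ✗
flight=P43: ✗
flight=P87: ✗
flight=P98: ✗
delay_min_avg = 3644

delay_min_sum=24818, jfk_sum=12562, delay_min_avg=3644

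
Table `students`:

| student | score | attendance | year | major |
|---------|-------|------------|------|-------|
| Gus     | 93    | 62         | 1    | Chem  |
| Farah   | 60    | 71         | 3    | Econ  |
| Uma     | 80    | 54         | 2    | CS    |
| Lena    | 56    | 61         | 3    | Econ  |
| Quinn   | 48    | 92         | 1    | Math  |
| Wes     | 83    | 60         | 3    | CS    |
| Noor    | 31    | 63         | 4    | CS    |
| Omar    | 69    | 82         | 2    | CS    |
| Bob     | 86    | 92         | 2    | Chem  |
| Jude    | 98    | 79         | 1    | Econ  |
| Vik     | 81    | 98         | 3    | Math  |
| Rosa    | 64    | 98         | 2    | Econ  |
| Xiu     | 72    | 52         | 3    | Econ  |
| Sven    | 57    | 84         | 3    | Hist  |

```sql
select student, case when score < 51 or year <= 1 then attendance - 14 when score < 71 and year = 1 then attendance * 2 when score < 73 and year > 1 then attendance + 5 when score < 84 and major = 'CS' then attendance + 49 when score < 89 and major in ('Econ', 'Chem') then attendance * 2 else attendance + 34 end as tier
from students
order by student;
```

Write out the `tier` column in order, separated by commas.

student=Bob: score < 89 and major in ('Econ', 'Chem') → 184
student=Farah: score < 73 and year > 1 → 76
student=Gus: score < 51 or year <= 1 → 48
student=Jude: score < 51 or year <= 1 → 65
student=Lena: score < 73 and year > 1 → 66
student=Noor: score < 51 or year <= 1 → 49
student=Omar: score < 73 and year > 1 → 87
student=Quinn: score < 51 or year <= 1 → 78
student=Rosa: score < 73 and year > 1 → 103
student=Sven: score < 73 and year > 1 → 89
student=Uma: score < 84 and major = 'CS' → 103
student=Vik: ELSE → 132
student=Wes: score < 84 and major = 'CS' → 109
student=Xiu: score < 73 and year > 1 → 57

184, 76, 48, 65, 66, 49, 87, 78, 103, 89, 103, 132, 109, 57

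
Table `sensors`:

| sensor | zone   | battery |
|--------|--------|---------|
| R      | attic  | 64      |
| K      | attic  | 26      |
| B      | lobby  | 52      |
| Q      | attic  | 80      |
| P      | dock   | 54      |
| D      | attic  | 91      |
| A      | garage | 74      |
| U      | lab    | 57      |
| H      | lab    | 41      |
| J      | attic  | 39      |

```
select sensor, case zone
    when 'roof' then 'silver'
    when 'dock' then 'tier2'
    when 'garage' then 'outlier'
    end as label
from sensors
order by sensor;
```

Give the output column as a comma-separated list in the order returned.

outlier, NULL, NULL, NULL, NULL, NULL, tier2, NULL, NULL, NULL

sensor=A: zone='garage' → outlier
sensor=B: (no match → NULL) → NULL
sensor=D: (no match → NULL) → NULL
sensor=H: (no match → NULL) → NULL
sensor=J: (no match → NULL) → NULL
sensor=K: (no match → NULL) → NULL
sensor=P: zone='dock' → tier2
sensor=Q: (no match → NULL) → NULL
sensor=R: (no match → NULL) → NULL
sensor=U: (no match → NULL) → NULL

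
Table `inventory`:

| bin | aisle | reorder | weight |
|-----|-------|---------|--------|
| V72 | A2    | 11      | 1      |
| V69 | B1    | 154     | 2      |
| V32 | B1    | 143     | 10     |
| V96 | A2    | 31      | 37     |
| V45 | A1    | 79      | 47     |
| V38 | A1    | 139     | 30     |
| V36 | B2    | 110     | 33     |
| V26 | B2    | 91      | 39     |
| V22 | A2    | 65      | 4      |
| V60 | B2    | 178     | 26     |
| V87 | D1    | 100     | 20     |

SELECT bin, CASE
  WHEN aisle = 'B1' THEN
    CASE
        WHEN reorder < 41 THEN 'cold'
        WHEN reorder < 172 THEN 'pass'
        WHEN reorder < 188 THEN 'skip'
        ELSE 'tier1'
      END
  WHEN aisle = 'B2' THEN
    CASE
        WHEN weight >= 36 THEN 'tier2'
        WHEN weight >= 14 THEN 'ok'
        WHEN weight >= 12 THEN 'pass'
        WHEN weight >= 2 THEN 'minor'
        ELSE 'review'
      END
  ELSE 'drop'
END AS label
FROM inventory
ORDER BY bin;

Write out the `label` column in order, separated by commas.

bin=V22: aisle='A2' → outer ELSE → drop
bin=V26: aisle='B2' → inner[weight >= 36] → tier2
bin=V32: aisle='B1' → inner[reorder < 172] → pass
bin=V36: aisle='B2' → inner[weight >= 14] → ok
bin=V38: aisle='A1' → outer ELSE → drop
bin=V45: aisle='A1' → outer ELSE → drop
bin=V60: aisle='B2' → inner[weight >= 14] → ok
bin=V69: aisle='B1' → inner[reorder < 172] → pass
bin=V72: aisle='A2' → outer ELSE → drop
bin=V87: aisle='D1' → outer ELSE → drop
bin=V96: aisle='A2' → outer ELSE → drop

drop, tier2, pass, ok, drop, drop, ok, pass, drop, drop, drop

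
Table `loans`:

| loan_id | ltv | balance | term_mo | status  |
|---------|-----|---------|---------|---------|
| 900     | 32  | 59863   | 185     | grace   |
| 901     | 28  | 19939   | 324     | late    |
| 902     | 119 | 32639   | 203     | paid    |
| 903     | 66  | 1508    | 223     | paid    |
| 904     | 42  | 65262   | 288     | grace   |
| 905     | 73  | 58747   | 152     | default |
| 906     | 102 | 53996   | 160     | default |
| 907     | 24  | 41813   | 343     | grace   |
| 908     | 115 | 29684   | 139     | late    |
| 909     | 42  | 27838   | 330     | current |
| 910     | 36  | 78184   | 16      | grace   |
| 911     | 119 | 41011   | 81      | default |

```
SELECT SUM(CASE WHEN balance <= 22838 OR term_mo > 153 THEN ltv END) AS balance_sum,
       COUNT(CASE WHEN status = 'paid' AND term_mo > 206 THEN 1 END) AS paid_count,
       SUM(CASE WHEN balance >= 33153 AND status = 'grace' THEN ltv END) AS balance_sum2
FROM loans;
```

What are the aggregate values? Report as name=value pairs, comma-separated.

balance_sum=455, paid_count=1, balance_sum2=134

[balance_sum: balance <= 22838 OR term_mo > 153]
loan_id=900: ✓ → 32
loan_id=901: ✓ → 28
loan_id=902: ✓ → 119
loan_id=903: ✓ → 66
loan_id=904: ✓ → 42
loan_id=905: ✗
loan_id=906: ✓ → 102
loan_id=907: ✓ → 24
loan_id=908: ✗
loan_id=909: ✓ → 42
loan_id=910: ✗
loan_id=911: ✗
balance_sum = 32 + 28 + 119 + 66 + 42 + 102 + 24 + 42 = 455
—
[paid_count: status = 'paid' AND term_mo > 206]
loan_id=900: ✗
loan_id=901: ✗
loan_id=902: ✗
loan_id=903: ✓ → 1
loan_id=904: ✗
loan_id=905: ✗
loan_id=906: ✗
loan_id=907: ✗
loan_id=908: ✗
loan_id=909: ✗
loan_id=910: ✗
loan_id=911: ✗
paid_count = COUNT(1) = 1
—
[balance_sum2: balance >= 33153 AND status = 'grace']
loan_id=900: ✓ → 32
loan_id=901: ✗
loan_id=902: ✗
loan_id=903: ✗
loan_id=904: ✓ → 42
loan_id=905: ✗
loan_id=906: ✗
loan_id=907: ✓ → 24
loan_id=908: ✗
loan_id=909: ✗
loan_id=910: ✓ → 36
loan_id=911: ✗
balance_sum2 = 32 + 42 + 24 + 36 = 134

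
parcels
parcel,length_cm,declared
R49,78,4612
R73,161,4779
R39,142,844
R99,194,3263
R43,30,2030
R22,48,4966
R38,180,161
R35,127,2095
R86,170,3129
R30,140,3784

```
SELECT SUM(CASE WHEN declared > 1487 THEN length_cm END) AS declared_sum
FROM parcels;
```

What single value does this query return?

parcel=R49: ✓ → 78
parcel=R73: ✓ → 161
parcel=R39: ✗
parcel=R99: ✓ → 194
parcel=R43: ✓ → 30
parcel=R22: ✓ → 48
parcel=R38: ✗
parcel=R35: ✓ → 127
parcel=R86: ✓ → 170
parcel=R30: ✓ → 140
declared_sum = 78 + 161 + 194 + 30 + 48 + 127 + 170 + 140 = 948

948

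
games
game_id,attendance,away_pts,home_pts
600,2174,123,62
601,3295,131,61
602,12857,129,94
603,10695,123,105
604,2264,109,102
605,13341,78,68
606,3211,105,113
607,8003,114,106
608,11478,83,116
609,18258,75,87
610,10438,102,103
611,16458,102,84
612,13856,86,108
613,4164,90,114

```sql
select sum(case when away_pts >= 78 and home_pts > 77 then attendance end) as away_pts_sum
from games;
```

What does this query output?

93424

game_id=600: ✗
game_id=601: ✗
game_id=602: ✓ → 12857
game_id=603: ✓ → 10695
game_id=604: ✓ → 2264
game_id=605: ✗
game_id=606: ✓ → 3211
game_id=607: ✓ → 8003
game_id=608: ✓ → 11478
game_id=609: ✗
game_id=610: ✓ → 10438
game_id=611: ✓ → 16458
game_id=612: ✓ → 13856
game_id=613: ✓ → 4164
away_pts_sum = 12857 + 10695 + 2264 + 3211 + 8003 + 11478 + 10438 + 16458 + 13856 + 4164 = 93424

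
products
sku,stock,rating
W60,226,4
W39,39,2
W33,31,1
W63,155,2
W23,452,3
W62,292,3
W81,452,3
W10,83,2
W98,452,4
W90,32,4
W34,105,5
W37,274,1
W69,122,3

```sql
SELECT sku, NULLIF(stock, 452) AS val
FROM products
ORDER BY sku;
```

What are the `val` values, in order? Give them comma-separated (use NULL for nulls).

sku=W10: stock=83 vs 452: differ → 83
sku=W23: stock=452 vs 452: equal → NULL
sku=W33: stock=31 vs 452: differ → 31
sku=W34: stock=105 vs 452: differ → 105
sku=W37: stock=274 vs 452: differ → 274
sku=W39: stock=39 vs 452: differ → 39
sku=W60: stock=226 vs 452: differ → 226
sku=W62: stock=292 vs 452: differ → 292
sku=W63: stock=155 vs 452: differ → 155
sku=W69: stock=122 vs 452: differ → 122
sku=W81: stock=452 vs 452: equal → NULL
sku=W90: stock=32 vs 452: differ → 32
sku=W98: stock=452 vs 452: equal → NULL

83, NULL, 31, 105, 274, 39, 226, 292, 155, 122, NULL, 32, NULL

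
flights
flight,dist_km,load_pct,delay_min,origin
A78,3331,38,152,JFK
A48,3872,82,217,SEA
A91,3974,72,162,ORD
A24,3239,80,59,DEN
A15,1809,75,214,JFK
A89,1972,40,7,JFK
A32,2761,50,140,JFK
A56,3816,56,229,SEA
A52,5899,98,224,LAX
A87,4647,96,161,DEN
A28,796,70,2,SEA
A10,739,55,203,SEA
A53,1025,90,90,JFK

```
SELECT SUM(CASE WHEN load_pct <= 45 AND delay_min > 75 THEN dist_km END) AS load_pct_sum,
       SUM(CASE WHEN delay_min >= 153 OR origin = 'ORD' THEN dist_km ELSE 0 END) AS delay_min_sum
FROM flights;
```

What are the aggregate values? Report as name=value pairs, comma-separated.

load_pct_sum=3331, delay_min_sum=24756

[load_pct_sum: load_pct <= 45 AND delay_min > 75]
flight=A78: ✓ → 3331
flight=A48: ✗
flight=A91: ✗
flight=A24: ✗
flight=A15: ✗
flight=A89: ✗
flight=A32: ✗
flight=A56: ✗
flight=A52: ✗
flight=A87: ✗
flight=A28: ✗
flight=A10: ✗
flight=A53: ✗
load_pct_sum = 3331
—
[delay_min_sum: delay_min >= 153 OR origin = 'ORD']
flight=A78: ✗
flight=A48: ✓ → 3872
flight=A91: ✓ → 3974
flight=A24: ✗
flight=A15: ✓ → 1809
flight=A89: ✗
flight=A32: ✗
flight=A56: ✓ → 3816
flight=A52: ✓ → 5899
flight=A87: ✓ → 4647
flight=A28: ✗
flight=A10: ✓ → 739
flight=A53: ✗
delay_min_sum = 3872 + 3974 + 1809 + 3816 + 5899 + 4647 + 739 = 24756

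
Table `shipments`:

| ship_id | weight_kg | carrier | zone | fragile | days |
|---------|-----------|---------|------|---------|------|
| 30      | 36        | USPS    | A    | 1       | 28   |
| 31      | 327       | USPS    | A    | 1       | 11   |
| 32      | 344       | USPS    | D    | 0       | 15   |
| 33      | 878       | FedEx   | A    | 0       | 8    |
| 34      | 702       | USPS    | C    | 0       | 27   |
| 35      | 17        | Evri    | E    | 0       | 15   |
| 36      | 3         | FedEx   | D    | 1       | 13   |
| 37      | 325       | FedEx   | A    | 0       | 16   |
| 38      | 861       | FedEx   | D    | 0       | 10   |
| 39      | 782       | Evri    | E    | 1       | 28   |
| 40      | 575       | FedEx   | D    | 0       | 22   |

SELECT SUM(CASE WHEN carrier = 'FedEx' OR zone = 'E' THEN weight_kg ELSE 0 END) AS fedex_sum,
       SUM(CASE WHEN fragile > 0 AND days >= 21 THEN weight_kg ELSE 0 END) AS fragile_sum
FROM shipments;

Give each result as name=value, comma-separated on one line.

fedex_sum=3441, fragile_sum=818

[fedex_sum: carrier = 'FedEx' OR zone = 'E']
ship_id=30: ✗
ship_id=31: ✗
ship_id=32: ✗
ship_id=33: ✓ → 878
ship_id=34: ✗
ship_id=35: ✓ → 17
ship_id=36: ✓ → 3
ship_id=37: ✓ → 325
ship_id=38: ✓ → 861
ship_id=39: ✓ → 782
ship_id=40: ✓ → 575
fedex_sum = 878 + 17 + 3 + 325 + 861 + 782 + 575 = 3441
—
[fragile_sum: fragile > 0 AND days >= 21]
ship_id=30: ✓ → 36
ship_id=31: ✗
ship_id=32: ✗
ship_id=33: ✗
ship_id=34: ✗
ship_id=35: ✗
ship_id=36: ✗
ship_id=37: ✗
ship_id=38: ✗
ship_id=39: ✓ → 782
ship_id=40: ✗
fragile_sum = 36 + 782 = 818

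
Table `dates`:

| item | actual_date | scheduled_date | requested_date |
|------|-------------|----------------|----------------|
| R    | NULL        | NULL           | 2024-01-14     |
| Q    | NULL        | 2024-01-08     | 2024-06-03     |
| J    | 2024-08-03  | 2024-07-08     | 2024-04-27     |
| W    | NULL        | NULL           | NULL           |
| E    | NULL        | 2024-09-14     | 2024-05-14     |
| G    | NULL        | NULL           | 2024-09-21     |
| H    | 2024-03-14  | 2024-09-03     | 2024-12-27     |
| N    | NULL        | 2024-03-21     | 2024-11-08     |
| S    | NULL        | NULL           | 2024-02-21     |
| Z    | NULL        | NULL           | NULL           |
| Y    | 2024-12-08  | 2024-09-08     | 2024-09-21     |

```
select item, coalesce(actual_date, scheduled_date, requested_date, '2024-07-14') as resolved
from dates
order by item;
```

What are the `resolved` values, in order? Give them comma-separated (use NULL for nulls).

item=E: actual_date=NULL, scheduled_date=2024-09-14 → 2024-09-14
item=G: actual_date=NULL, scheduled_date=NULL, requested_date=2024-09-21 → 2024-09-21
item=H: actual_date=2024-03-14 → 2024-03-14
item=J: actual_date=2024-08-03 → 2024-08-03
item=N: actual_date=NULL, scheduled_date=2024-03-21 → 2024-03-21
item=Q: actual_date=NULL, scheduled_date=2024-01-08 → 2024-01-08
item=R: actual_date=NULL, scheduled_date=NULL, requested_date=2024-01-14 → 2024-01-14
item=S: actual_date=NULL, scheduled_date=NULL, requested_date=2024-02-21 → 2024-02-21
item=W: actual_date=NULL, scheduled_date=NULL, requested_date=NULL, → literal 2024-07-14 → 2024-07-14
item=Y: actual_date=2024-12-08 → 2024-12-08
item=Z: actual_date=NULL, scheduled_date=NULL, requested_date=NULL, → literal 2024-07-14 → 2024-07-14

2024-09-14, 2024-09-21, 2024-03-14, 2024-08-03, 2024-03-21, 2024-01-08, 2024-01-14, 2024-02-21, 2024-07-14, 2024-12-08, 2024-07-14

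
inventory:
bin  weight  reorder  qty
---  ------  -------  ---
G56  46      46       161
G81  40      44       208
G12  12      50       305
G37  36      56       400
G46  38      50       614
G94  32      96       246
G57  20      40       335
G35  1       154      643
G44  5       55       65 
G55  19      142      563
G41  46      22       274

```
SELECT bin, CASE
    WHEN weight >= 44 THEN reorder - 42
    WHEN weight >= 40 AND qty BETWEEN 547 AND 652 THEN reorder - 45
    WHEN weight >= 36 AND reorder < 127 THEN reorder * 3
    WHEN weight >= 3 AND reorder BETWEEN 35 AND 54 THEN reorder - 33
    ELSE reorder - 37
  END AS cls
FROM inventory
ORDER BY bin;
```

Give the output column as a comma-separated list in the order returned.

17, 117, 168, -20, 18, 150, 105, 4, 7, 132, 59

bin=G12: weight >= 3 AND reorder BETWEEN 35 AND 54 → 17
bin=G35: ELSE → 117
bin=G37: weight >= 36 AND reorder < 127 → 168
bin=G41: weight >= 44 → -20
bin=G44: ELSE → 18
bin=G46: weight >= 36 AND reorder < 127 → 150
bin=G55: ELSE → 105
bin=G56: weight >= 44 → 4
bin=G57: weight >= 3 AND reorder BETWEEN 35 AND 54 → 7
bin=G81: weight >= 36 AND reorder < 127 → 132
bin=G94: ELSE → 59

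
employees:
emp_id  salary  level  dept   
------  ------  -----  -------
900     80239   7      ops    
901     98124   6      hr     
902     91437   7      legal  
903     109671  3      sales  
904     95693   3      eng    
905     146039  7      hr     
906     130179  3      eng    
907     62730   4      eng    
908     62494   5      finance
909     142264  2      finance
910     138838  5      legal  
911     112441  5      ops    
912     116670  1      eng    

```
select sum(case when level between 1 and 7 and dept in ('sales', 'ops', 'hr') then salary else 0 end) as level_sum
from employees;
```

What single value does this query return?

emp_id=900: ✓ → 80239
emp_id=901: ✓ → 98124
emp_id=902: ✗
emp_id=903: ✓ → 109671
emp_id=904: ✗
emp_id=905: ✓ → 146039
emp_id=906: ✗
emp_id=907: ✗
emp_id=908: ✗
emp_id=909: ✗
emp_id=910: ✗
emp_id=911: ✓ → 112441
emp_id=912: ✗
level_sum = 80239 + 98124 + 109671 + 146039 + 112441 = 546514

546514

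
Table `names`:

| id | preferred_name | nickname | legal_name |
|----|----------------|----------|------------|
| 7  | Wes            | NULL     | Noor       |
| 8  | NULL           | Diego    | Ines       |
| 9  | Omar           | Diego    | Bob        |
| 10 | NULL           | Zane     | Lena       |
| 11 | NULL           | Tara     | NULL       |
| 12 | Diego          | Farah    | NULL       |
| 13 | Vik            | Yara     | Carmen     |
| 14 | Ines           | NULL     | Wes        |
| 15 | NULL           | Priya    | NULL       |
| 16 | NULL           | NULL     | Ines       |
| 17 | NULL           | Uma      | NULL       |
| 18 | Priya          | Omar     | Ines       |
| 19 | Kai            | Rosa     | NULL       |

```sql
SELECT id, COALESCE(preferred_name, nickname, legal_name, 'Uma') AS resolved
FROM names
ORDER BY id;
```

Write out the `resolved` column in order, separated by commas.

id=7: preferred_name=Wes → Wes
id=8: preferred_name=NULL, nickname=Diego → Diego
id=9: preferred_name=Omar → Omar
id=10: preferred_name=NULL, nickname=Zane → Zane
id=11: preferred_name=NULL, nickname=Tara → Tara
id=12: preferred_name=Diego → Diego
id=13: preferred_name=Vik → Vik
id=14: preferred_name=Ines → Ines
id=15: preferred_name=NULL, nickname=Priya → Priya
id=16: preferred_name=NULL, nickname=NULL, legal_name=Ines → Ines
id=17: preferred_name=NULL, nickname=Uma → Uma
id=18: preferred_name=Priya → Priya
id=19: preferred_name=Kai → Kai

Wes, Diego, Omar, Zane, Tara, Diego, Vik, Ines, Priya, Ines, Uma, Priya, Kai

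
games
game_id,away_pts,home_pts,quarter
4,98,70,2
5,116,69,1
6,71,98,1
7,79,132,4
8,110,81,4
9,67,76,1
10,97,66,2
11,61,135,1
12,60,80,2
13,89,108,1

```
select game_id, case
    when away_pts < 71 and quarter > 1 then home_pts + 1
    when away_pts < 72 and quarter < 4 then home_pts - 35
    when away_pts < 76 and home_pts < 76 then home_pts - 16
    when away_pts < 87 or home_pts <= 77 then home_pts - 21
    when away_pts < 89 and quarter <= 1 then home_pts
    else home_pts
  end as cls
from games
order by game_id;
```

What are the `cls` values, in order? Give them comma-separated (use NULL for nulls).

game_id=4: away_pts < 87 or home_pts <= 77 → 49
game_id=5: away_pts < 87 or home_pts <= 77 → 48
game_id=6: away_pts < 72 and quarter < 4 → 63
game_id=7: away_pts < 87 or home_pts <= 77 → 111
game_id=8: ELSE → 81
game_id=9: away_pts < 72 and quarter < 4 → 41
game_id=10: away_pts < 87 or home_pts <= 77 → 45
game_id=11: away_pts < 72 and quarter < 4 → 100
game_id=12: away_pts < 71 and quarter > 1 → 81
game_id=13: ELSE → 108

49, 48, 63, 111, 81, 41, 45, 100, 81, 108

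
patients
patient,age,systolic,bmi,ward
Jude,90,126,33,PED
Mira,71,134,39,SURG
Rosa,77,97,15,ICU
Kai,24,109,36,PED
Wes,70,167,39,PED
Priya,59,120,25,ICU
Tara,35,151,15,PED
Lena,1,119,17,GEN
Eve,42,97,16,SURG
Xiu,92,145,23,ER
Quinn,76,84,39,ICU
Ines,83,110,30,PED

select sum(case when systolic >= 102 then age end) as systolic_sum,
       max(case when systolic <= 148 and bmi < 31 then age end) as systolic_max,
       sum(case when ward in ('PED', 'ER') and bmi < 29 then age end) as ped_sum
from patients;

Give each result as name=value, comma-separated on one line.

[systolic_sum: systolic >= 102]
patient=Jude: ✓ → 90
patient=Mira: ✓ → 71
patient=Rosa: ✗
patient=Kai: ✓ → 24
patient=Wes: ✓ → 70
patient=Priya: ✓ → 59
patient=Tara: ✓ → 35
patient=Lena: ✓ → 1
patient=Eve: ✗
patient=Xiu: ✓ → 92
patient=Quinn: ✗
patient=Ines: ✓ → 83
systolic_sum = 90 + 71 + 24 + 70 + 59 + 35 + 1 + 92 + 83 = 525
—
[systolic_max: systolic <= 148 and bmi < 31]
patient=Jude: ✗
patient=Mira: ✗
patient=Rosa: ✓ → 77
patient=Kai: ✗
patient=Wes: ✗
patient=Priya: ✓ → 59
patient=Tara: ✗
patient=Lena: ✓ → 1
patient=Eve: ✓ → 42
patient=Xiu: ✓ → 92
patient=Quinn: ✗
patient=Ines: ✓ → 83
systolic_max = MAX(77, 59, 1, 42, 92, 83) = 92
—
[ped_sum: ward in ('PED', 'ER') and bmi < 29]
patient=Jude: ✗
patient=Mira: ✗
patient=Rosa: ✗
patient=Kai: ✗
patient=Wes: ✗
patient=Priya: ✗
patient=Tara: ✓ → 35
patient=Lena: ✗
patient=Eve: ✗
patient=Xiu: ✓ → 92
patient=Quinn: ✗
patient=Ines: ✗
ped_sum = 35 + 92 = 127

systolic_sum=525, systolic_max=92, ped_sum=127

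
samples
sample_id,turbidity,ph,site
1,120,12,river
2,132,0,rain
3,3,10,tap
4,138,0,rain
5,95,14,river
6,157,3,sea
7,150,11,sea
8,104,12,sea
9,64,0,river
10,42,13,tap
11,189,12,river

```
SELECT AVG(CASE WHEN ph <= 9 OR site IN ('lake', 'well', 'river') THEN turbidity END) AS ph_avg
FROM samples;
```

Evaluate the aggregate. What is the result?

127.8571428571

sample_id=1: ✓ → 120
sample_id=2: ✓ → 132
sample_id=3: ✗
sample_id=4: ✓ → 138
sample_id=5: ✓ → 95
sample_id=6: ✓ → 157
sample_id=7: ✗
sample_id=8: ✗
sample_id=9: ✓ → 64
sample_id=10: ✗
sample_id=11: ✓ → 189
ph_avg = (120 + 132 + 138 + 95 + 157 + 64 + 189) / 7 = 127.8571428571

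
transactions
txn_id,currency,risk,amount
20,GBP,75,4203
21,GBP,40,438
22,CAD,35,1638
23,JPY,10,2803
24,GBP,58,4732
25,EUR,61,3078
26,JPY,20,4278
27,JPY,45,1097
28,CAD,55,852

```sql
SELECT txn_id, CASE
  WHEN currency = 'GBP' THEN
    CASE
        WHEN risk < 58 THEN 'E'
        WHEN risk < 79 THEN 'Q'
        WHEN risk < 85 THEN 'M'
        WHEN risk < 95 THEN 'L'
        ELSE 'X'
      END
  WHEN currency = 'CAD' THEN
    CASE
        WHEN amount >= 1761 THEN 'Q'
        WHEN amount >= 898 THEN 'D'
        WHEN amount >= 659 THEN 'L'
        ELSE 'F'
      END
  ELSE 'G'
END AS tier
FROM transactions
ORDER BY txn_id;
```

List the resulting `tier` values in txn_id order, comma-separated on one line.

Q, E, D, G, Q, G, G, G, L

txn_id=20: currency='GBP' → inner[risk < 79] → Q
txn_id=21: currency='GBP' → inner[risk < 58] → E
txn_id=22: currency='CAD' → inner[amount >= 898] → D
txn_id=23: currency='JPY' → outer ELSE → G
txn_id=24: currency='GBP' → inner[risk < 79] → Q
txn_id=25: currency='EUR' → outer ELSE → G
txn_id=26: currency='JPY' → outer ELSE → G
txn_id=27: currency='JPY' → outer ELSE → G
txn_id=28: currency='CAD' → inner[amount >= 659] → L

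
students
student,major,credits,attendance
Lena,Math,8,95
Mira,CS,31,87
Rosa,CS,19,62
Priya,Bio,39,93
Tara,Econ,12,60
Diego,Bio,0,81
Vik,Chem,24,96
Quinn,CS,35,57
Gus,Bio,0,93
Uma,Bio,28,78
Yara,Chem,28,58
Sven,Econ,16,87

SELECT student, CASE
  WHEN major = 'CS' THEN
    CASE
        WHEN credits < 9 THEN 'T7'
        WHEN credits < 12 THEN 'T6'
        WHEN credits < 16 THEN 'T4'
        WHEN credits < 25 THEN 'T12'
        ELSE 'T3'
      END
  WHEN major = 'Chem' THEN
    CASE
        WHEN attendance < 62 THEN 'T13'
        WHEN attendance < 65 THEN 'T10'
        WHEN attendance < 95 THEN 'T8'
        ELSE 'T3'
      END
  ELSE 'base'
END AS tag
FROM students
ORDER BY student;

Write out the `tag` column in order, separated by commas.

student=Diego: major='Bio' → outer ELSE → base
student=Gus: major='Bio' → outer ELSE → base
student=Lena: major='Math' → outer ELSE → base
student=Mira: major='CS' → inner[ELSE] → T3
student=Priya: major='Bio' → outer ELSE → base
student=Quinn: major='CS' → inner[ELSE] → T3
student=Rosa: major='CS' → inner[credits < 25] → T12
student=Sven: major='Econ' → outer ELSE → base
student=Tara: major='Econ' → outer ELSE → base
student=Uma: major='Bio' → outer ELSE → base
student=Vik: major='Chem' → inner[ELSE] → T3
student=Yara: major='Chem' → inner[attendance < 62] → T13

base, base, base, T3, base, T3, T12, base, base, base, T3, T13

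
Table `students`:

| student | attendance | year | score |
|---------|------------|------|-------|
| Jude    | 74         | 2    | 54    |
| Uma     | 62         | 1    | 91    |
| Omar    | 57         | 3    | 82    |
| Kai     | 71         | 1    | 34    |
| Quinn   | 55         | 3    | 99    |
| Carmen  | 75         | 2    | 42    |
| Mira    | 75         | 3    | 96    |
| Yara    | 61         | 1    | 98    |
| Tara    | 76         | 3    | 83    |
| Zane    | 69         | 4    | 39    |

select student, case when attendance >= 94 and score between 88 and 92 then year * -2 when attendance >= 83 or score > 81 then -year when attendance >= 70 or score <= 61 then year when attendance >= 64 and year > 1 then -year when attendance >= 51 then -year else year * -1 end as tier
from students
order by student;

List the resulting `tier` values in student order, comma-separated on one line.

2, 2, 1, -3, -3, -3, -3, -1, -1, 4

student=Carmen: attendance >= 70 or score <= 61 → 2
student=Jude: attendance >= 70 or score <= 61 → 2
student=Kai: attendance >= 70 or score <= 61 → 1
student=Mira: attendance >= 83 or score > 81 → -3
student=Omar: attendance >= 83 or score > 81 → -3
student=Quinn: attendance >= 83 or score > 81 → -3
student=Tara: attendance >= 83 or score > 81 → -3
student=Uma: attendance >= 83 or score > 81 → -1
student=Yara: attendance >= 83 or score > 81 → -1
student=Zane: attendance >= 70 or score <= 61 → 4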